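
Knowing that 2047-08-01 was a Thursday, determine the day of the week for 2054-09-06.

From August 1, 2047 to August 1, 2054: 7 years, of which 2 contain a Feb 29 — 5×365 + 2×366 = 2557 days.
August 2054: 31 − 1 = 30 days remain.
September 1–6, 2054: 6 days.
Residual: 36 days.
Total: 2593 days.
2593 mod 7 = 3, so 3 days after Thursday is Sunday.

Sunday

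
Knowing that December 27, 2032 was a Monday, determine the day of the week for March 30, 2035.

Friday

December 27, 2032 → December 27, 2033: 365 days.
December 27, 2033 → December 27, 2034: 365 days.
December 2034: 31 − 27 = 4 days remain.
Then January (31), February 2035 (28): 31 + 28 = 59 days.
March 1–30, 2035: 30 days.
Residual: 93 days.
Total: 823 days.
823 mod 7 = 4, so 4 days after Monday is Friday.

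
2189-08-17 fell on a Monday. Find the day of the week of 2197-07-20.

Day-of-year of August 17, 2189: 229.
Day-of-year of July 20, 2197: 201.
2189 has 365 days, so 365 − 229 = 136 days remain in 2189.
Full years 2190–2196: 5 common + 2 leap = 5×365 + 2×366 = 2557 days.
Total: 136 + 2557 + 201 = 2894 days.
2894 mod 7 = 3, so 3 days after Monday is Thursday.

Thursday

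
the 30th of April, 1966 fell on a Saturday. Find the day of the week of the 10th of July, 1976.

From April 30, 1966 to April 30, 1976: 10 years, of which 3 contain a Feb 29 — 7×365 + 3×366 = 3653 days.
April 1976: 30 − 30 = 0 days remain.
Then May (31), June (30): 31 + 30 = 61 days.
July 1–10, 1976: 10 days.
Residual: 71 days.
Total: 3724 days.
3724 is a multiple of 7, so the 10th of July, 1976 falls on the same weekday: Saturday.

Saturday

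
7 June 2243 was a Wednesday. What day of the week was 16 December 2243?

Saturday

June 2243: 30 − 7 = 23 days remain.
Then July (31), August (31), September (30), October (31), November (30): 31 + 31 + 30 + 31 + 30 = 153 days.
December 1–16, 2243: 16 days.
Total: 23 + 153 + 16 = 192 days.
192 mod 7 = 3, so 3 days after Wednesday is Saturday.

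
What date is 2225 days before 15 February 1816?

12 January 1810

Count 2225 days before February 15, 1816:
January 12, 1810 → January 12, 1811: 365 days.
January 12, 1811 → January 12, 1812: 365 days.
January 12, 1812 → January 12, 1813: 366 days (1812 is a leap year).
January 12, 1813 → January 12, 1814: 365 days.
January 12, 1814 → January 12, 1815: 365 days.
January 12, 1815 → January 12, 1816: 365 days.
January 1816: 31 − 12 = 19 days remain.
February 1–15, 1816: 15 days (1816 is a leap year).
Residual: 34 days.
Total: 2225 days.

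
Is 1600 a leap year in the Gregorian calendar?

Yes

1600 is a leap year (divisible by 400).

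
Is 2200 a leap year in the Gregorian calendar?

No

2200 is not a leap year (divisible by 100 but not 400).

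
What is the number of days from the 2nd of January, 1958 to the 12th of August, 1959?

587

January 2, 1958 → January 2, 1959: 365 days.
January 1959: 31 − 2 = 29 days remain.
Then February 1959 (28), March (31), April (30), May (31), June (30), July (31): 28 + 31 + 30 + 31 + 30 + 31 = 181 days.
August 1–12, 1959: 12 days.
Residual: 222 days.
Total: 587 days.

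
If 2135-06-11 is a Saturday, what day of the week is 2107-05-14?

Saturday

Count forward from the earlier date (May 14, 2107) to the later (June 11, 2135):
Day-of-year of May 14, 2107: 134.
Day-of-year of June 11, 2135: 162.
2107 has 365 days, so 365 − 134 = 231 days remain in 2107.
Full years 2108–2134: 20 common + 7 leap = 20×365 + 7×366 = 9862 days.
Total: 231 + 9862 + 162 = 10255 days.
10255 is a multiple of 7, so 2107-05-14 falls on the same weekday: Saturday.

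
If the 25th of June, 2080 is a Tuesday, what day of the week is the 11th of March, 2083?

Thursday

June 25, 2080 → June 25, 2081: 365 days.
June 25, 2081 → June 25, 2082: 365 days.
June 2082: 30 − 25 = 5 days remain.
Then July (31), August (31), September (30), October (31), November (30), December (31), January (31), February 2083 (28): 31 + 31 + 30 + 31 + 30 + 31 + 31 + 28 = 243 days.
March 1–11, 2083: 11 days.
Residual: 259 days.
Total: 989 days.
989 mod 7 = 2, so 2 days after Tuesday is Thursday.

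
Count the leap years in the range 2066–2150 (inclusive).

Years divisible by 4: 2068, 2072, …, 2148 — 21 in all.
Of these, 2100 is divisible by 100 but not 400, so not leap.
Leap years: 21 − 1 = 20.

20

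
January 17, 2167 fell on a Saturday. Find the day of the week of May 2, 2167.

January 2167: 31 − 17 = 14 days remain.
Then February 2167 (28), March (31), April (30): 28 + 31 + 30 = 89 days.
May 1–2, 2167: 2 days.
Total: 14 + 89 + 2 = 105 days.
105 is a multiple of 7, so May 2, 2167 falls on the same weekday: Saturday.

Saturday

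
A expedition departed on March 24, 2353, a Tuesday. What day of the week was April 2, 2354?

Friday

Day-of-year of March 24, 2353: 83.
Day-of-year of April 2, 2354: 92.
2353 has 365 days, so 365 − 83 = 282 days remain in 2353.
Total: 282 + 92 = 374 days.
374 mod 7 = 3, so 3 days after Tuesday is Friday.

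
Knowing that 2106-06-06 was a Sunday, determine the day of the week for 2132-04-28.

Day-of-year of June 6, 2106: 157.
Day-of-year of April 28, 2132: 119.
2106 has 365 days, so 365 − 157 = 208 days remain in 2106.
Full years 2107–2131: 19 common + 6 leap = 19×365 + 6×366 = 9131 days.
Total: 208 + 9131 + 119 = 9458 days.
9458 mod 7 = 1, so 1 day after Sunday is Monday.

Monday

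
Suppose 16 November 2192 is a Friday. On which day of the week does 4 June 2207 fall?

From November 16, 2192 to November 16, 2206: 14 years, of which 2 contain a Feb 29 — 12×365 + 2×366 = 5112 days.
(2200 is not a leap year (divisible by 100 but not 400).)
November 2206: 30 − 16 = 14 days remain.
Then December (31), January (31), February 2207 (28), March (31), April (30), May (31): 31 + 31 + 28 + 31 + 30 + 31 = 182 days.
June 1–4, 2207: 4 days.
Residual: 200 days.
Total: 5312 days.
5312 mod 7 = 6, so 6 days after Friday is Thursday.

Thursday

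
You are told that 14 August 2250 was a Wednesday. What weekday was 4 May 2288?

From August 14, 2250 to August 14, 2287: 37 years, of which 9 contain a Feb 29 — 28×365 + 9×366 = 13514 days.
August 2287: 31 − 14 = 17 days remain.
Then September (30), October (31), November (30), December (31), January (31), February 2288 (29), March (31), April (30): 30 + 31 + 30 + 31 + 31 + 29 + 31 + 30 = 243 days.
May 1–4, 2288: 4 days.
Residual: 264 days.
Total: 13778 days.
13778 mod 7 = 2, so 2 days after Wednesday is Friday.

Friday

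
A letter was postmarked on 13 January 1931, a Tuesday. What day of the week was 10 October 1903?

Saturday

Count forward from the earlier date (October 10, 1903) to the later (January 13, 1931):
Day-of-year of October 10, 1903: 283.
Day-of-year of January 13, 1931: 13.
1903 has 365 days, so 365 − 283 = 82 days remain in 1903.
Full years 1904–1930: 20 common + 7 leap = 20×365 + 7×366 = 9862 days.
Total: 82 + 9862 + 13 = 9957 days.
9957 mod 7 = 3, so 3 days before Tuesday is Saturday.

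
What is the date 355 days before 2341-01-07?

2340-01-18

Count 355 days before January 7, 2341:
January 2340: 31 − 18 = 13 days remain.
Then 11 full months totalling 335 days.
January 1–7, 2341: 7 days.
Total: 13 + 335 + 7 = 355 days.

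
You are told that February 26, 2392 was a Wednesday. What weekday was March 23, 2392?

February 2392: 29 − 26 = 3 days remain (2392 is a leap year, so February has 29 days).
March 1–23, 2392: 23 days.
Total: 3 + 23 = 26 days.
26 mod 7 = 5, so 5 days after Wednesday is Monday.

Monday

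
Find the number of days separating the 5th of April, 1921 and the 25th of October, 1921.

April 1921: 30 − 5 = 25 days remain.
Then May (31), June (30), July (31), August (31), September (30): 31 + 30 + 31 + 31 + 30 = 153 days.
October 1–25, 1921: 25 days.
Total: 25 + 153 + 25 = 203 days.

203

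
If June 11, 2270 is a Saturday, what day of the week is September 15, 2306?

Saturday

Day-of-year of June 11, 2270: 162.
Day-of-year of September 15, 2306: 258.
2270 has 365 days, so 365 − 162 = 203 days remain in 2270.
Full years 2271–2305: 27 common + 8 leap = 27×365 + 8×366 = 12783 days.
Total: 203 + 12783 + 258 = 13244 days.
13244 is a multiple of 7, so September 15, 2306 falls on the same weekday: Saturday.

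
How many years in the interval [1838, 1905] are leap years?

Years divisible by 4: 1840, 1844, …, 1904 — 17 in all.
Of these, 1900 is divisible by 100 but not 400, so not leap.
Leap years: 17 − 1 = 16.

16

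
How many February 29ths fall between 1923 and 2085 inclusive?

Years divisible by 4: 1924, 1928, …, 2084 — 41 in all.
2000 is divisible by 400, so still leap.
No century exceptions apply. Count: 41.

41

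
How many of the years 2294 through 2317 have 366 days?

5

Years divisible by 4 in [2294, 2317]: 2296, 2300, 2304, 2308, 2312, 2316.
Of these, 2300 is divisible by 100 but not 400, so not leap.
Leap years: 6 − 1 = 5.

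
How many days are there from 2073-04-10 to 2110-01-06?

13419

From April 10, 2073 to April 10, 2109: 36 years, of which 8 contain a Feb 29 — 28×365 + 8×366 = 13148 days.
(2100 is not a leap year (divisible by 100 but not 400).)
April 2109: 30 − 10 = 20 days remain.
Then May (31), June (30), July (31), August (31), September (30), October (31), November (30), December (31): 31 + 30 + 31 + 31 + 30 + 31 + 30 + 31 = 245 days.
January 1–6, 2110: 6 days.
Residual: 271 days.
Total: 13419 days.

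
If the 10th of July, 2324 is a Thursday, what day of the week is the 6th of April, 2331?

Day-of-year of July 10, 2324: 192.
Day-of-year of April 6, 2331: 96.
2324 has 366 days, so 366 − 192 = 174 days remain in 2324.
Full years: 2325: 365; 2326: 365; 2327: 365; 2328: 366; 2329: 365; 2330: 365. Sum = 2191.
Total: 174 + 2191 + 96 = 2461 days.
2461 mod 7 = 4, so 4 days after Thursday is Monday.

Monday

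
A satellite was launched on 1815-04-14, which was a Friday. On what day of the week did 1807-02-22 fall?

Sunday

Count forward from the earlier date (February 22, 1807) to the later (April 14, 1815):
Day-of-year of February 22, 1807: 53.
Day-of-year of April 14, 1815: 104.
1807 has 365 days, so 365 − 53 = 312 days remain in 1807.
Full years 1808–1814: 5 common + 2 leap = 5×365 + 2×366 = 2557 days.
Total: 312 + 2557 + 104 = 2973 days.
2973 mod 7 = 5, so 5 days before Friday is Sunday.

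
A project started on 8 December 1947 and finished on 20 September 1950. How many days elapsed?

1017

December 8, 1947 → December 8, 1948: 366 days (1948 is a leap year).
December 8, 1948 → December 8, 1949: 365 days.
December 1949: 31 − 8 = 23 days remain.
Then January (31), February 1950 (28), March (31), April (30), May (31), June (30), July (31), August (31): 31 + 28 + 31 + 30 + 31 + 30 + 31 + 31 = 243 days.
September 1–20, 1950: 20 days.
Residual: 286 days.
Total: 1017 days.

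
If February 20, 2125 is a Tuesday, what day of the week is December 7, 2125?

Friday

February 2125: 28 − 20 = 8 days remain (2125 is not a leap year, so February has 28 days).
Then 9 full months totalling 275 days.
December 1–7, 2125: 7 days.
Total: 8 + 275 + 7 = 290 days.
290 mod 7 = 3, so 3 days after Tuesday is Friday.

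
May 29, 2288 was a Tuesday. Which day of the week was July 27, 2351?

Day-of-year of May 29, 2288: 150.
Day-of-year of July 27, 2351: 208.
2288 has 366 days, so 366 − 150 = 216 days remain in 2288.
Full years 2289–2350: 48 common + 14 leap = 48×365 + 14×366 = 22644 days.
Total: 216 + 22644 + 208 = 23068 days.
23068 mod 7 = 3, so 3 days after Tuesday is Friday.

Friday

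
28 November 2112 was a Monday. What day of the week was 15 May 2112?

Count forward from the earlier date (May 15, 2112) to the later (November 28, 2112):
May 2112: 31 − 15 = 16 days remain.
Then June (30), July (31), August (31), September (30), October (31): 30 + 31 + 31 + 30 + 31 = 153 days.
November 1–28, 2112: 28 days.
Total: 16 + 153 + 28 = 197 days.
197 mod 7 = 1, so 1 day before Monday is Sunday.

Sunday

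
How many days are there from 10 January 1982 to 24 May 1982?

134

January 1982: 31 − 10 = 21 days remain.
Then February 1982 (28), March (31), April (30): 28 + 31 + 30 = 89 days.
May 1–24, 1982: 24 days.
Total: 21 + 89 + 24 = 134 days.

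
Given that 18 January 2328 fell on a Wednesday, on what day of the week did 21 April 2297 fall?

Wednesday

Count forward from the earlier date (April 21, 2297) to the later (January 18, 2328):
From April 21, 2297 to April 21, 2327: 30 years, of which 6 contain a Feb 29 — 24×365 + 6×366 = 10956 days.
(2300 is not a leap year (divisible by 100 but not 400).)
April 2327: 30 − 21 = 9 days remain.
Then May (31), June (30), July (31), August (31), September (30), October (31), November (30), December (31): 31 + 30 + 31 + 31 + 30 + 31 + 30 + 31 = 245 days.
January 1–18, 2328: 18 days.
Residual: 272 days.
Total: 11228 days.
11228 is a multiple of 7, so 21 April 2297 falls on the same weekday: Wednesday.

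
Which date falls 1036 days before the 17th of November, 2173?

the 16th of January, 2171

Count 1036 days before November 17, 2173:
Day-of-year of January 16, 2171: 16.
Day-of-year of November 17, 2173: 321.
2171 has 365 days, so 365 − 16 = 349 days remain in 2171.
Full years: 2172: 366. Sum = 366.
Total: 349 + 366 + 321 = 1036 days.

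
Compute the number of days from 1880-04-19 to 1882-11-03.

928

April 1880: 30 − 19 = 11 days remain.
Then 30 full months totalling 914 days.
November 1–3, 1882: 3 days.
Total: 11 + 914 + 3 = 928 days.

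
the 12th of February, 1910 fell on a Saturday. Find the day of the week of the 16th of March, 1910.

February 1910: 28 − 12 = 16 days remain (1910 is not a leap year, so February has 28 days).
March 1–16, 1910: 16 days.
Total: 16 + 16 = 32 days.
32 mod 7 = 4, so 4 days after Saturday is Wednesday.

Wednesday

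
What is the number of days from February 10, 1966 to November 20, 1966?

283

February 1966: 28 − 10 = 18 days remain (1966 is not a leap year, so February has 28 days).
Then March (31), April (30), May (31), June (30), July (31), August (31), September (30), October (31): 31 + 30 + 31 + 30 + 31 + 31 + 30 + 31 = 245 days.
November 1–20, 1966: 20 days.
Total: 18 + 245 + 20 = 283 days.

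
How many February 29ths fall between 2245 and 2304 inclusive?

Years divisible by 4: 2248, 2252, …, 2304 — 15 in all.
Of these, 2300 is divisible by 100 but not 400, so not leap.
Leap years: 15 − 1 = 14.

14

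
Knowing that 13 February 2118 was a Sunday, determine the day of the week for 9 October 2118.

February 2118: 28 − 13 = 15 days remain (2118 is not a leap year, so February has 28 days).
Then March (31), April (30), May (31), June (30), July (31), August (31), September (30): 31 + 30 + 31 + 30 + 31 + 31 + 30 = 214 days.
October 1–9, 2118: 9 days.
Total: 15 + 214 + 9 = 238 days.
238 is a multiple of 7, so 9 October 2118 falls on the same weekday: Sunday.

Sunday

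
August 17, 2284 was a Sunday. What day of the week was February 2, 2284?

Saturday

Count forward from the earlier date (February 2, 2284) to the later (August 17, 2284):
February 2284: 29 − 2 = 27 days remain (2284 is a leap year, so February has 29 days).
Then March (31), April (30), May (31), June (30), July (31): 31 + 30 + 31 + 30 + 31 = 153 days.
August 1–17, 2284: 17 days.
Total: 27 + 153 + 17 = 197 days.
197 mod 7 = 1, so 1 day before Sunday is Saturday.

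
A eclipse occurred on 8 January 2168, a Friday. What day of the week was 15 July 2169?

January 8, 2168 → January 8, 2169: 366 days (2168 is a leap year).
January 2169: 31 − 8 = 23 days remain.
Then February 2169 (28), March (31), April (30), May (31), June (30): 28 + 31 + 30 + 31 + 30 = 150 days.
July 1–15, 2169: 15 days.
Residual: 188 days.
Total: 554 days.
554 mod 7 = 1, so 1 day after Friday is Saturday.

Saturday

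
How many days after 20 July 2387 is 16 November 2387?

119

July 2387: 31 − 20 = 11 days remain.
Then August (31), September (30), October (31): 31 + 30 + 31 = 92 days.
November 1–16, 2387: 16 days.
Total: 11 + 92 + 16 = 119 days.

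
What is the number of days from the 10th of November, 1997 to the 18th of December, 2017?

From November 10, 1997 to November 10, 2017: 20 years, of which 5 contain a Feb 29 — 15×365 + 5×366 = 7305 days.
(2000 is a leap year (divisible by 400).)
November 2017: 30 − 10 = 20 days remain.
December 1–18, 2017: 18 days.
Residual: 38 days.
Total: 7343 days.

7343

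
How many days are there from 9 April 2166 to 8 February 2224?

21123

From April 9, 2166 to April 9, 2223: 57 years, of which 13 contain a Feb 29 — 44×365 + 13×366 = 20818 days.
(2200 is not a leap year (divisible by 100 but not 400).)
April 2223: 30 − 9 = 21 days remain.
Then 9 full months totalling 276 days.
February 1–8, 2224: 8 days (2224 is a leap year).
Residual: 305 days.
Total: 21123 days.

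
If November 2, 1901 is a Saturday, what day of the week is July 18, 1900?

Wednesday

Count forward from the earlier date (July 18, 1900) to the later (November 2, 1901):
July 18, 1900 → July 18, 1901: 365 days.
July 1901: 31 − 18 = 13 days remain.
Then August (31), September (30), October (31): 31 + 30 + 31 = 92 days.
November 1–2, 1901: 2 days.
Residual: 107 days.
Total: 472 days.
472 mod 7 = 3, so 3 days before Saturday is Wednesday.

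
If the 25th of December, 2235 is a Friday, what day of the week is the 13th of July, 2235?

Monday

Count forward from the earlier date (July 13, 2235) to the later (December 25, 2235):
July 2235: 31 − 13 = 18 days remain.
Then August (31), September (30), October (31), November (30): 31 + 30 + 31 + 30 = 122 days.
December 1–25, 2235: 25 days.
Total: 18 + 122 + 25 = 165 days.
165 mod 7 = 4, so 4 days before Friday is Monday.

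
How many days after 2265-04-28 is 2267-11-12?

April 28, 2265 → April 28, 2266: 365 days.
April 28, 2266 → April 28, 2267: 365 days.
April 2267: 30 − 28 = 2 days remain.
Then May (31), June (30), July (31), August (31), September (30), October (31): 31 + 30 + 31 + 31 + 30 + 31 = 184 days.
November 1–12, 2267: 12 days.
Residual: 198 days.
Total: 928 days.

928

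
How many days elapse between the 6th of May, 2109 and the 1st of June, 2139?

Day-of-year of May 6, 2109: 126.
Day-of-year of June 1, 2139: 152.
2109 has 365 days, so 365 − 126 = 239 days remain in 2109.
Full years 2110–2138: 22 common + 7 leap = 22×365 + 7×366 = 10592 days.
Total: 239 + 10592 + 152 = 10983 days.

10983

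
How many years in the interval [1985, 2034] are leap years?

12

Years divisible by 4 in [1985, 2034]: 1988, 1992, 1996, 2000, 2004, 2008, 2012, 2016, 2020, 2024, 2028, 2032.
2000 is divisible by 400, so still leap.
No century exceptions apply. Count: 12.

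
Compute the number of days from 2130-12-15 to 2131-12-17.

367

December 2130: 31 − 15 = 16 days remain.
Then 11 full months totalling 334 days.
December 1–17, 2131: 17 days.
Total: 16 + 334 + 17 = 367 days.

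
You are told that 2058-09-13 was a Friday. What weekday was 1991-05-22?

Wednesday

Count forward from the earlier date (May 22, 1991) to the later (September 13, 2058):
Day-of-year of May 22, 1991: 142.
Day-of-year of September 13, 2058: 256.
1991 has 365 days, so 365 − 142 = 223 days remain in 1991.
Full years 1992–2057: 49 common + 17 leap = 49×365 + 17×366 = 24107 days.
Total: 223 + 24107 + 256 = 24586 days.
24586 mod 7 = 2, so 2 days before Friday is Wednesday.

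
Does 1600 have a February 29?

1600 is a leap year (divisible by 400).

Yes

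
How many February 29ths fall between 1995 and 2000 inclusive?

Years divisible by 4 in [1995, 2000]: 1996, 2000.
2000 is divisible by 400, so still leap.
No century exceptions apply. Count: 2.

2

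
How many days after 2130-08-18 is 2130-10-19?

62

August 2130: 31 − 18 = 13 days remain.
Then September (30): 30 days.
October 1–19, 2130: 19 days.
Total: 13 + 30 + 19 = 62 days.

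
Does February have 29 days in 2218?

2218 is not a leap year.

No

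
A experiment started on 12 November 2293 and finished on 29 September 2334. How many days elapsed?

From November 12, 2293 to November 12, 2333: 40 years, of which 9 contain a Feb 29 — 31×365 + 9×366 = 14609 days.
(2300 is not a leap year (divisible by 100 but not 400).)
November 2333: 30 − 12 = 18 days remain.
Then 9 full months totalling 274 days.
September 1–29, 2334: 29 days.
Residual: 321 days.
Total: 14930 days.

14930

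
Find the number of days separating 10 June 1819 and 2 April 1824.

1758

June 10, 1819 → June 10, 1820: 366 days (1820 is a leap year).
June 10, 1820 → June 10, 1821: 365 days.
June 10, 1821 → June 10, 1822: 365 days.
June 10, 1822 → June 10, 1823: 365 days.
June 1823: 30 − 10 = 20 days remain.
Then 9 full months totalling 275 days.
April 1–2, 1824: 2 days.
Residual: 297 days.
Total: 1758 days.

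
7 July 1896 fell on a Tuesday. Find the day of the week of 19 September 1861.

Thursday

Count forward from the earlier date (September 19, 1861) to the later (July 7, 1896):
Day-of-year of September 19, 1861: 262.
Day-of-year of July 7, 1896: 189.
1861 has 365 days, so 365 − 262 = 103 days remain in 1861.
Full years 1862–1895: 26 common + 8 leap = 26×365 + 8×366 = 12418 days.
Total: 103 + 12418 + 189 = 12710 days.
12710 mod 7 = 5, so 5 days before Tuesday is Thursday.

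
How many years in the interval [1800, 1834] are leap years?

8

Years divisible by 4 in [1800, 1834]: 1800, 1804, 1808, 1812, 1816, 1820, 1824, 1828, 1832.
Of these, 1800 is divisible by 100 but not 400, so not leap.
Leap years: 9 − 1 = 8.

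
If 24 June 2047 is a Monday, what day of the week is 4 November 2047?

Monday

June 2047: 30 − 24 = 6 days remain.
Then July (31), August (31), September (30), October (31): 31 + 31 + 30 + 31 = 123 days.
November 1–4, 2047: 4 days.
Total: 6 + 123 + 4 = 133 days.
133 is a multiple of 7, so 4 November 2047 falls on the same weekday: Monday.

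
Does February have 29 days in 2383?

No

2383 is not a leap year.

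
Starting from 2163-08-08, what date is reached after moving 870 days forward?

2165-12-25

Count 870 days after August 8, 2163:
August 8, 2163 → August 8, 2164: 366 days (2164 is a leap year).
August 8, 2164 → August 8, 2165: 365 days.
August 2165: 31 − 8 = 23 days remain.
Then September (30), October (31), November (30): 30 + 31 + 30 = 91 days.
December 1–25, 2165: 25 days.
Residual: 139 days.
Total: 870 days.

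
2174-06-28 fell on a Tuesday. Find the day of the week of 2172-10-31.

Count forward from the earlier date (October 31, 2172) to the later (June 28, 2174):
October 2172: 31 − 31 = 0 days remain.
Then 19 full months totalling 577 days.
June 1–28, 2174: 28 days.
Total: 0 + 577 + 28 = 605 days.
605 mod 7 = 3, so 3 days before Tuesday is Saturday.

Saturday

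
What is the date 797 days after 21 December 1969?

26 February 1972

Count 797 days after December 21, 1969:
Day-of-year of December 21, 1969: 355.
Day-of-year of February 26, 1972: 57.
1969 has 365 days, so 365 − 355 = 10 days remain in 1969.
Full years: 1970: 365; 1971: 365. Sum = 730.
Total: 10 + 730 + 57 = 797 days.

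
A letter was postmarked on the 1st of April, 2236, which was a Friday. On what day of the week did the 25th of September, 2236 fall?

April 2236: 30 − 1 = 29 days remain.
Then May (31), June (30), July (31), August (31): 31 + 30 + 31 + 31 = 123 days.
September 1–25, 2236: 25 days.
Total: 29 + 123 + 25 = 177 days.
177 mod 7 = 2, so 2 days after Friday is Sunday.

Sunday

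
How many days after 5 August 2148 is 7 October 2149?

428

August 5, 2148 → August 5, 2149: 365 days.
August 2149: 31 − 5 = 26 days remain.
Then September (30): 30 days.
October 1–7, 2149: 7 days.
Residual: 63 days.
Total: 428 days.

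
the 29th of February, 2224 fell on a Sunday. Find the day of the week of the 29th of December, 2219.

Wednesday

Count forward from the earlier date (December 29, 2219) to the later (February 29, 2224):
December 29, 2219 → December 29, 2220: 366 days (2220 is a leap year).
December 29, 2220 → December 29, 2221: 365 days.
December 29, 2221 → December 29, 2222: 365 days.
December 29, 2222 → December 29, 2223: 365 days.
December 2223: 31 − 29 = 2 days remain.
Then January (31): 31 days.
February 1–29, 2224: 29 days (2224 is a leap year).
Residual: 62 days.
Total: 1523 days.
1523 mod 7 = 4, so 4 days before Sunday is Wednesday.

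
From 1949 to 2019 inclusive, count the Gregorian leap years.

17

Years divisible by 4: 1952, 1956, …, 2016 — 17 in all.
2000 is divisible by 400, so still leap.
No century exceptions apply. Count: 17.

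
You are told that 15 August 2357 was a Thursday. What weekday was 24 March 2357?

Count forward from the earlier date (March 24, 2357) to the later (August 15, 2357):
March 2357: 31 − 24 = 7 days remain.
Then April (30), May (31), June (30), July (31): 30 + 31 + 30 + 31 = 122 days.
August 1–15, 2357: 15 days.
Total: 7 + 122 + 15 = 144 days.
144 mod 7 = 4, so 4 days before Thursday is Sunday.

Sunday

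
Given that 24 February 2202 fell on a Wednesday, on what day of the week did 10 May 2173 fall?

Count forward from the earlier date (May 10, 2173) to the later (February 24, 2202):
Day-of-year of May 10, 2173: 130.
Day-of-year of February 24, 2202: 55.
2173 has 365 days, so 365 − 130 = 235 days remain in 2173.
Full years 2174–2201: 22 common + 6 leap = 22×365 + 6×366 = 10226 days.
Total: 235 + 10226 + 55 = 10516 days.
10516 mod 7 = 2, so 2 days before Wednesday is Monday.

Monday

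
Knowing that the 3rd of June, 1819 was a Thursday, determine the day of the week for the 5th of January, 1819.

Tuesday

Count forward from the earlier date (January 5, 1819) to the later (June 3, 1819):
January 1819: 31 − 5 = 26 days remain.
Then February 1819 (28), March (31), April (30), May (31): 28 + 31 + 30 + 31 = 120 days.
June 1–3, 1819: 3 days.
Total: 26 + 120 + 3 = 149 days.
149 mod 7 = 2, so 2 days before Thursday is Tuesday.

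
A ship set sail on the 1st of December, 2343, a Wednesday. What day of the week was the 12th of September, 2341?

Friday

Count forward from the earlier date (September 12, 2341) to the later (December 1, 2343):
September 2341: 30 − 12 = 18 days remain.
Then 26 full months totalling 791 days.
December 1, 2343: 1 day.
Total: 18 + 791 + 1 = 810 days.
810 mod 7 = 5, so 5 days before Wednesday is Friday.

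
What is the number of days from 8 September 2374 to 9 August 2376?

Day-of-year of September 8, 2374: 251.
Day-of-year of August 9, 2376: 222.
2374 has 365 days, so 365 − 251 = 114 days remain in 2374.
Full years: 2375: 365. Sum = 365.
Total: 114 + 365 + 222 = 701 days.

701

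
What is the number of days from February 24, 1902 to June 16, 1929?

From February 24, 1902 to February 24, 1929: 27 years, of which 7 contain a Feb 29 — 20×365 + 7×366 = 9862 days.
February 1929: 28 − 24 = 4 days remain (1929 is not a leap year, so February has 28 days).
Then March (31), April (30), May (31): 31 + 30 + 31 = 92 days.
June 1–16, 1929: 16 days.
Residual: 112 days.
Total: 9974 days.

9974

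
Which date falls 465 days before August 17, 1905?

May 9, 1904

Count 465 days before August 17, 1905:
May 9, 1904 → May 9, 1905: 365 days.
May 1905: 31 − 9 = 22 days remain.
Then June (30), July (31): 30 + 31 = 61 days.
August 1–17, 1905: 17 days.
Residual: 100 days.
Total: 465 days.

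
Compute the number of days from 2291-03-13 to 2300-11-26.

Day-of-year of March 13, 2291: 72.
Day-of-year of November 26, 2300: 330.
2291 has 365 days, so 365 − 72 = 293 days remain in 2291.
Full years 2292–2299: 6 common + 2 leap = 6×365 + 2×366 = 2922 days.
Total: 293 + 2922 + 330 = 3545 days.

3545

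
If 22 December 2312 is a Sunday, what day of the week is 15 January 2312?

Monday

Count forward from the earlier date (January 15, 2312) to the later (December 22, 2312):
January 2312: 31 − 15 = 16 days remain.
Then 10 full months totalling 304 days.
December 1–22, 2312: 22 days.
Total: 16 + 304 + 22 = 342 days.
342 mod 7 = 6, so 6 days before Sunday is Monday.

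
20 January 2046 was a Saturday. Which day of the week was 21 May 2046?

Monday

January 2046: 31 − 20 = 11 days remain.
Then February 2046 (28), March (31), April (30): 28 + 31 + 30 = 89 days.
May 1–21, 2046: 21 days.
Total: 11 + 89 + 21 = 121 days.
121 mod 7 = 2, so 2 days after Saturday is Monday.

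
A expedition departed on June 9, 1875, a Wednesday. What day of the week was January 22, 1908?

Day-of-year of June 9, 1875: 160.
Day-of-year of January 22, 1908: 22.
1875 has 365 days, so 365 − 160 = 205 days remain in 1875.
Full years 1876–1907: 25 common + 7 leap = 25×365 + 7×366 = 11687 days.
Total: 205 + 11687 + 22 = 11914 days.
11914 is a multiple of 7, so January 22, 1908 falls on the same weekday: Wednesday.

Wednesday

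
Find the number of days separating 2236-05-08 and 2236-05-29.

21

Within May 2236: 29 − 8 = 21 days.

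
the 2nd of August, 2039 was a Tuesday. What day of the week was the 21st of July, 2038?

Count forward from the earlier date (July 21, 2038) to the later (August 2, 2039):
Day-of-year of July 21, 2038: 202.
Day-of-year of August 2, 2039: 214.
2038 has 365 days, so 365 − 202 = 163 days remain in 2038.
Total: 163 + 214 = 377 days.
377 mod 7 = 6, so 6 days before Tuesday is Wednesday.

Wednesday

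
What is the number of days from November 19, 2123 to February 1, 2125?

November 19, 2123 → November 19, 2124: 366 days (2124 is a leap year).
November 2124: 30 − 19 = 11 days remain.
Then December (31), January (31): 31 + 31 = 62 days.
February 1, 2125: 1 day (2125 is not a leap year).
Residual: 74 days.
Total: 440 days.

440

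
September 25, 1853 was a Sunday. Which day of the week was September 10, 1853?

Count forward from the earlier date (September 10, 1853) to the later (September 25, 1853):
Within September 1853: 25 − 10 = 15 days.
15 mod 7 = 1, so 1 day before Sunday is Saturday.

Saturday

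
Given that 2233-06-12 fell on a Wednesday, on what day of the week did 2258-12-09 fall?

From June 12, 2233 to June 12, 2258: 25 years, of which 6 contain a Feb 29 — 19×365 + 6×366 = 9131 days.
June 2258: 30 − 12 = 18 days remain.
Then July (31), August (31), September (30), October (31), November (30): 31 + 31 + 30 + 31 + 30 = 153 days.
December 1–9, 2258: 9 days.
Residual: 180 days.
Total: 9311 days.
9311 mod 7 = 1, so 1 day after Wednesday is Thursday.

Thursday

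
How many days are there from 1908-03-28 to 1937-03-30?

10594

Day-of-year of March 28, 1908: 88.
Day-of-year of March 30, 1937: 89.
1908 has 366 days, so 366 − 88 = 278 days remain in 1908.
Full years 1909–1936: 21 common + 7 leap = 21×365 + 7×366 = 10227 days.
Total: 278 + 10227 + 89 = 10594 days.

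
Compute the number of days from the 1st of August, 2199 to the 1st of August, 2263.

Day-of-year of August 1, 2199: 213.
Day-of-year of August 1, 2263: 213.
2199 has 365 days, so 365 − 213 = 152 days remain in 2199.
Full years 2200–2262: 48 common + 15 leap = 48×365 + 15×366 = 23010 days.
Total: 152 + 23010 + 213 = 23375 days.

23375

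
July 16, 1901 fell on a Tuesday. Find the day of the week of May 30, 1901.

Count forward from the earlier date (May 30, 1901) to the later (July 16, 1901):
May 1901: 31 − 30 = 1 day remains.
Then June (30): 30 days.
July 1–16, 1901: 16 days.
Total: 1 + 30 + 16 = 47 days.
47 mod 7 = 5, so 5 days before Tuesday is Thursday.

Thursday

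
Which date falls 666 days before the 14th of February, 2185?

the 20th of April, 2183

Count 666 days before February 14, 2185:
April 2183: 30 − 20 = 10 days remain.
Then 21 full months totalling 642 days.
February 1–14, 2185: 14 days (2185 is not a leap year).
Total: 10 + 642 + 14 = 666 days.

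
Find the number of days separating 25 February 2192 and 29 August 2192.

February 2192: 29 − 25 = 4 days remain (2192 is a leap year, so February has 29 days).
Then March (31), April (30), May (31), June (30), July (31): 31 + 30 + 31 + 30 + 31 = 153 days.
August 1–29, 2192: 29 days.
Total: 4 + 153 + 29 = 186 days.

186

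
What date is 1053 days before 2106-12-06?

2104-01-18

Count 1053 days before December 6, 2106:
January 18, 2104 → January 18, 2105: 366 days (2104 is a leap year).
January 18, 2105 → January 18, 2106: 365 days.
January 2106: 31 − 18 = 13 days remain.
Then 10 full months totalling 303 days.
December 1–6, 2106: 6 days.
Residual: 322 days.
Total: 1053 days.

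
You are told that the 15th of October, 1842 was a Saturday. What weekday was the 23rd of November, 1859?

Wednesday

Day-of-year of October 15, 1842: 288.
Day-of-year of November 23, 1859: 327.
1842 has 365 days, so 365 − 288 = 77 days remain in 1842.
Full years 1843–1858: 12 common + 4 leap = 12×365 + 4×366 = 5844 days.
Total: 77 + 5844 + 327 = 6248 days.
6248 mod 7 = 4, so 4 days after Saturday is Wednesday.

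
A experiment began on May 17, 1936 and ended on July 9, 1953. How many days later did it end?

6262

Day-of-year of May 17, 1936: 138.
Day-of-year of July 9, 1953: 190.
1936 has 366 days, so 366 − 138 = 228 days remain in 1936.
Full years 1937–1952: 12 common + 4 leap = 12×365 + 4×366 = 5844 days.
Total: 228 + 5844 + 190 = 6262 days.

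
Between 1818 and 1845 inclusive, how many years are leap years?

7

Years divisible by 4 in [1818, 1845]: 1820, 1824, 1828, 1832, 1836, 1840, 1844.
No century exceptions apply. Count: 7.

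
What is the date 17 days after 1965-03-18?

1965-04-04

Count 17 days after March 18, 1965:
March 1965: 31 − 18 = 13 days remain.
April 1–4, 1965: 4 days.
Total: 13 + 4 = 17 days.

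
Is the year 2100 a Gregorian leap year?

No

2100 is not a leap year (divisible by 100 but not 400).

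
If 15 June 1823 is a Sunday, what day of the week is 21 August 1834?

From June 15, 1823 to June 15, 1834: 11 years, of which 3 contain a Feb 29 — 8×365 + 3×366 = 4018 days.
June 1834: 30 − 15 = 15 days remain.
Then July (31): 31 days.
August 1–21, 1834: 21 days.
Residual: 67 days.
Total: 4085 days.
4085 mod 7 = 4, so 4 days after Sunday is Thursday.

Thursday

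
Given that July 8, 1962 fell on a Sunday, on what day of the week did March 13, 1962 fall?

Count forward from the earlier date (March 13, 1962) to the later (July 8, 1962):
March 1962: 31 − 13 = 18 days remain.
Then April (30), May (31), June (30): 30 + 31 + 30 = 91 days.
July 1–8, 1962: 8 days.
Total: 18 + 91 + 8 = 117 days.
117 mod 7 = 5, so 5 days before Sunday is Tuesday.

Tuesday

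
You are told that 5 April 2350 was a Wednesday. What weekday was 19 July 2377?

Day-of-year of April 5, 2350: 95.
Day-of-year of July 19, 2377: 200.
2350 has 365 days, so 365 − 95 = 270 days remain in 2350.
Full years 2351–2376: 19 common + 7 leap = 19×365 + 7×366 = 9497 days.
Total: 270 + 9497 + 200 = 9967 days.
9967 mod 7 = 6, so 6 days after Wednesday is Tuesday.

Tuesday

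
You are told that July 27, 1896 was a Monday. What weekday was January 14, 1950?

Saturday

Day-of-year of July 27, 1896: 209.
Day-of-year of January 14, 1950: 14.
1896 has 366 days, so 366 − 209 = 157 days remain in 1896.
Full years 1897–1949: 41 common + 12 leap = 41×365 + 12×366 = 19357 days.
Total: 157 + 19357 + 14 = 19528 days.
19528 mod 7 = 5, so 5 days after Monday is Saturday.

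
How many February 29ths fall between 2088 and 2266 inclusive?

Years divisible by 4: 2088, 2092, …, 2264 — 45 in all.
Of these, 2100, 2200 are divisible by 100 but not 400, so not leap.
Leap years: 45 − 2 = 43.

43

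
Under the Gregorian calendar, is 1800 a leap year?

1800 is not a leap year (divisible by 100 but not 400).

No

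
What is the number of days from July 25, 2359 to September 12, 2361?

July 2359: 31 − 25 = 6 days remain.
Then 25 full months totalling 762 days.
September 1–12, 2361: 12 days.
Total: 6 + 762 + 12 = 780 days.

780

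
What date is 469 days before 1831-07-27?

1830-04-14

Count 469 days before July 27, 1831:
Day-of-year of April 14, 1830: 104.
Day-of-year of July 27, 1831: 208.
1830 has 365 days, so 365 − 104 = 261 days remain in 1830.
Total: 261 + 208 = 469 days.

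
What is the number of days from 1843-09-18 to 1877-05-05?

12283

From September 18, 1843 to September 18, 1876: 33 years, of which 9 contain a Feb 29 — 24×365 + 9×366 = 12054 days.
September 1876: 30 − 18 = 12 days remain.
Then October (31), November (30), December (31), January (31), February 1877 (28), March (31), April (30): 31 + 30 + 31 + 31 + 28 + 31 + 30 = 212 days.
May 1–5, 1877: 5 days.
Residual: 229 days.
Total: 12283 days.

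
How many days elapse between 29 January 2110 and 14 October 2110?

January 2110: 31 − 29 = 2 days remain.
Then February 2110 (28), March (31), April (30), May (31), June (30), July (31), August (31), September (30): 28 + 31 + 30 + 31 + 30 + 31 + 31 + 30 = 242 days.
October 1–14, 2110: 14 days.
Total: 2 + 242 + 14 = 258 days.

258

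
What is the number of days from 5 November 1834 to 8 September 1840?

Day-of-year of November 5, 1834: 309.
Day-of-year of September 8, 1840: 252.
1834 has 365 days, so 365 − 309 = 56 days remain in 1834.
Full years: 1835: 365; 1836: 366; 1837: 365; 1838: 365; 1839: 365. Sum = 1826.
Total: 56 + 1826 + 252 = 2134 days.

2134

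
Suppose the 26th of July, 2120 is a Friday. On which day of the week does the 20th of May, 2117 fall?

Count forward from the earlier date (May 20, 2117) to the later (July 26, 2120):
May 20, 2117 → May 20, 2118: 365 days.
May 20, 2118 → May 20, 2119: 365 days.
May 20, 2119 → May 20, 2120: 366 days (2120 is a leap year).
May 2120: 31 − 20 = 11 days remain.
Then June (30): 30 days.
July 1–26, 2120: 26 days.
Residual: 67 days.
Total: 1163 days.
1163 mod 7 = 1, so 1 day before Friday is Thursday.

Thursday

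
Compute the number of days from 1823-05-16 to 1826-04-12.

May 16, 1823 → May 16, 1824: 366 days (1824 is a leap year).
May 16, 1824 → May 16, 1825: 365 days.
May 1825: 31 − 16 = 15 days remain.
Then 10 full months totalling 304 days.
April 1–12, 1826: 12 days.
Residual: 331 days.
Total: 1062 days.

1062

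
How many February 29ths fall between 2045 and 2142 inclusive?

23

Years divisible by 4: 2048, 2052, …, 2140 — 24 in all.
Of these, 2100 is divisible by 100 but not 400, so not leap.
Leap years: 24 − 1 = 23.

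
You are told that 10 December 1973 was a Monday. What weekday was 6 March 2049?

Saturday

From December 10, 1973 to December 10, 2048: 75 years, of which 19 contain a Feb 29 — 56×365 + 19×366 = 27394 days.
(2000 is a leap year (divisible by 400).)
December 2048: 31 − 10 = 21 days remain.
Then January (31), February 2049 (28): 31 + 28 = 59 days.
March 1–6, 2049: 6 days.
Residual: 86 days.
Total: 27480 days.
27480 mod 7 = 5, so 5 days after Monday is Saturday.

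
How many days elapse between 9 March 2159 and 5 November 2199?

From March 9, 2159 to March 9, 2199: 40 years, of which 10 contain a Feb 29 — 30×365 + 10×366 = 14610 days.
March 2199: 31 − 9 = 22 days remain.
Then April (30), May (31), June (30), July (31), August (31), September (30), October (31): 30 + 31 + 30 + 31 + 31 + 30 + 31 = 214 days.
November 1–5, 2199: 5 days.
Residual: 241 days.
Total: 14851 days.

14851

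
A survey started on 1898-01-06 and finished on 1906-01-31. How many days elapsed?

Day-of-year of January 6, 1898: 6.
Day-of-year of January 31, 1906: 31.
1898 has 365 days, so 365 − 6 = 359 days remain in 1898.
Full years 1899–1905: 6 common + 1 leap = 6×365 + 1×366 = 2556 days.
Total: 359 + 2556 + 31 = 2946 days.

2946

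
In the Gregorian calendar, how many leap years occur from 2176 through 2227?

Years divisible by 4: 2176, 2180, …, 2224 — 13 in all.
Of these, 2200 is divisible by 100 but not 400, so not leap.
Leap years: 13 − 1 = 12.

12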